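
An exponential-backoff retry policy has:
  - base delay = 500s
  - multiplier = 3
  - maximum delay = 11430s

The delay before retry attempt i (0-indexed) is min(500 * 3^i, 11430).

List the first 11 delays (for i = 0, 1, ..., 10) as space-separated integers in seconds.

Computing each delay:
  i=0: min(500*3^0, 11430) = 500
  i=1: min(500*3^1, 11430) = 1500
  i=2: min(500*3^2, 11430) = 4500
  i=3: min(500*3^3, 11430) = 11430
  i=4: min(500*3^4, 11430) = 11430
  i=5: min(500*3^5, 11430) = 11430
  i=6: min(500*3^6, 11430) = 11430
  i=7: min(500*3^7, 11430) = 11430
  i=8: min(500*3^8, 11430) = 11430
  i=9: min(500*3^9, 11430) = 11430
  i=10: min(500*3^10, 11430) = 11430

Answer: 500 1500 4500 11430 11430 11430 11430 11430 11430 11430 11430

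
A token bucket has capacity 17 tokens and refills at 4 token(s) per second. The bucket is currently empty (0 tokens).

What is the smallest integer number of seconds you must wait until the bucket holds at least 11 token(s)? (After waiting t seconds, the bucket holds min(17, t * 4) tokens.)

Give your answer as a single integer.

Answer: 3

Derivation:
Need t * 4 >= 11, so t >= 11/4.
Smallest integer t = ceil(11/4) = 3.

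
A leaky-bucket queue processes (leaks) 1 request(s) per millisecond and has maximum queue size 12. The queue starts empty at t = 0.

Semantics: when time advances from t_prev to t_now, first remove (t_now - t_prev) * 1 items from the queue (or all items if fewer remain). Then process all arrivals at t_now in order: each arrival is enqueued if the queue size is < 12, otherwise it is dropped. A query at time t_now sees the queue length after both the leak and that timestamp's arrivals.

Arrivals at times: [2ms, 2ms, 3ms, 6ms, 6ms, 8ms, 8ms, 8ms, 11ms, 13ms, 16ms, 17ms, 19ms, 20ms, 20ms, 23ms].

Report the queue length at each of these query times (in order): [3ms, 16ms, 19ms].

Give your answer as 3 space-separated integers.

Answer: 2 1 1

Derivation:
Queue lengths at query times:
  query t=3ms: backlog = 2
  query t=16ms: backlog = 1
  query t=19ms: backlog = 1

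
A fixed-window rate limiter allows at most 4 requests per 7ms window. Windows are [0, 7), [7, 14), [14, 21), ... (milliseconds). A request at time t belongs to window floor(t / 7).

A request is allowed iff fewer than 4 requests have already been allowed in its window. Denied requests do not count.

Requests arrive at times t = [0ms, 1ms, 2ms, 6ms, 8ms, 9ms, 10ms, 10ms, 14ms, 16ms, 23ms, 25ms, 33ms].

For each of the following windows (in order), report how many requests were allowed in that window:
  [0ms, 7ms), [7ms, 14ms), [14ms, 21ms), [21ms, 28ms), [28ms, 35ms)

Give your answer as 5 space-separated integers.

Processing requests:
  req#1 t=0ms (window 0): ALLOW
  req#2 t=1ms (window 0): ALLOW
  req#3 t=2ms (window 0): ALLOW
  req#4 t=6ms (window 0): ALLOW
  req#5 t=8ms (window 1): ALLOW
  req#6 t=9ms (window 1): ALLOW
  req#7 t=10ms (window 1): ALLOW
  req#8 t=10ms (window 1): ALLOW
  req#9 t=14ms (window 2): ALLOW
  req#10 t=16ms (window 2): ALLOW
  req#11 t=23ms (window 3): ALLOW
  req#12 t=25ms (window 3): ALLOW
  req#13 t=33ms (window 4): ALLOW

Allowed counts by window: 4 4 2 2 1

Answer: 4 4 2 2 1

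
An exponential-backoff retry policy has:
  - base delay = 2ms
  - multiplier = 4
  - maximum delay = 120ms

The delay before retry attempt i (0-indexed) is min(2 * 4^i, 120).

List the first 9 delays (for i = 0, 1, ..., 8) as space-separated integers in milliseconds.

Answer: 2 8 32 120 120 120 120 120 120

Derivation:
Computing each delay:
  i=0: min(2*4^0, 120) = 2
  i=1: min(2*4^1, 120) = 8
  i=2: min(2*4^2, 120) = 32
  i=3: min(2*4^3, 120) = 120
  i=4: min(2*4^4, 120) = 120
  i=5: min(2*4^5, 120) = 120
  i=6: min(2*4^6, 120) = 120
  i=7: min(2*4^7, 120) = 120
  i=8: min(2*4^8, 120) = 120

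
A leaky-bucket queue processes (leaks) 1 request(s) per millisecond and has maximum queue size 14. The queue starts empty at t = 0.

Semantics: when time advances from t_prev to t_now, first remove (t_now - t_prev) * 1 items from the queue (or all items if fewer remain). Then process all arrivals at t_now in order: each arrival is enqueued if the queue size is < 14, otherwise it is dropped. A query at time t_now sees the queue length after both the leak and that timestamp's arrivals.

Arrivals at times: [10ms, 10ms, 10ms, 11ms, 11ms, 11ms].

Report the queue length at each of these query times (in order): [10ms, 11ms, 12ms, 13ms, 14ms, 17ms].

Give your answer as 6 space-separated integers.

Answer: 3 5 4 3 2 0

Derivation:
Queue lengths at query times:
  query t=10ms: backlog = 3
  query t=11ms: backlog = 5
  query t=12ms: backlog = 4
  query t=13ms: backlog = 3
  query t=14ms: backlog = 2
  query t=17ms: backlog = 0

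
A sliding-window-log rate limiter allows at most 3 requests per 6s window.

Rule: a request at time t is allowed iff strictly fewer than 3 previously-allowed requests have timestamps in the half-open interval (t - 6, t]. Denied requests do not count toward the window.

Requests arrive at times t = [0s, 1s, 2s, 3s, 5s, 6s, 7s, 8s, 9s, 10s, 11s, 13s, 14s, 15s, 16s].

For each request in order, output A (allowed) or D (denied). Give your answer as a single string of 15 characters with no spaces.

Answer: AAADDAAADDDAAAD

Derivation:
Tracking allowed requests in the window:
  req#1 t=0s: ALLOW
  req#2 t=1s: ALLOW
  req#3 t=2s: ALLOW
  req#4 t=3s: DENY
  req#5 t=5s: DENY
  req#6 t=6s: ALLOW
  req#7 t=7s: ALLOW
  req#8 t=8s: ALLOW
  req#9 t=9s: DENY
  req#10 t=10s: DENY
  req#11 t=11s: DENY
  req#12 t=13s: ALLOW
  req#13 t=14s: ALLOW
  req#14 t=15s: ALLOW
  req#15 t=16s: DENY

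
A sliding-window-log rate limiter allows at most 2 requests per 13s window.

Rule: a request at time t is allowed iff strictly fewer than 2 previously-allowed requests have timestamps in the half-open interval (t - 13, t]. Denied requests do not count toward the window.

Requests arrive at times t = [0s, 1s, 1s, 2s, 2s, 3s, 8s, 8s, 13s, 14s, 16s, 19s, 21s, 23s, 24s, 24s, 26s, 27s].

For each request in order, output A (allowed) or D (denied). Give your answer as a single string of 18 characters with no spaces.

Tracking allowed requests in the window:
  req#1 t=0s: ALLOW
  req#2 t=1s: ALLOW
  req#3 t=1s: DENY
  req#4 t=2s: DENY
  req#5 t=2s: DENY
  req#6 t=3s: DENY
  req#7 t=8s: DENY
  req#8 t=8s: DENY
  req#9 t=13s: ALLOW
  req#10 t=14s: ALLOW
  req#11 t=16s: DENY
  req#12 t=19s: DENY
  req#13 t=21s: DENY
  req#14 t=23s: DENY
  req#15 t=24s: DENY
  req#16 t=24s: DENY
  req#17 t=26s: ALLOW
  req#18 t=27s: ALLOW

Answer: AADDDDDDAADDDDDDAA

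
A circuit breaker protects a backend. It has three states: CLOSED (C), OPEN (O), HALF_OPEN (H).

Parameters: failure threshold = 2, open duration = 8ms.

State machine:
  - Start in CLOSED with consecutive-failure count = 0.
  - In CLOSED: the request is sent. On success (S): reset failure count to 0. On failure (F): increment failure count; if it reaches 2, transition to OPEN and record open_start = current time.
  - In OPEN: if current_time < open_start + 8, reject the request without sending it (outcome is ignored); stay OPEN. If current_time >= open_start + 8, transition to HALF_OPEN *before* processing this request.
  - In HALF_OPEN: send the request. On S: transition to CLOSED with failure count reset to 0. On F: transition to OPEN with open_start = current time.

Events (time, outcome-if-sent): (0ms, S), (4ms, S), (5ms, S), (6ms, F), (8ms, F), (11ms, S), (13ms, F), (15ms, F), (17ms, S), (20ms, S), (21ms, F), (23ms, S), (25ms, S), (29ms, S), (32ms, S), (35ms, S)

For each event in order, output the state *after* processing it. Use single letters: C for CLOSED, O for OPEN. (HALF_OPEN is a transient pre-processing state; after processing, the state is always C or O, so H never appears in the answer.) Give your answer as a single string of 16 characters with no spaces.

State after each event:
  event#1 t=0ms outcome=S: state=CLOSED
  event#2 t=4ms outcome=S: state=CLOSED
  event#3 t=5ms outcome=S: state=CLOSED
  event#4 t=6ms outcome=F: state=CLOSED
  event#5 t=8ms outcome=F: state=OPEN
  event#6 t=11ms outcome=S: state=OPEN
  event#7 t=13ms outcome=F: state=OPEN
  event#8 t=15ms outcome=F: state=OPEN
  event#9 t=17ms outcome=S: state=CLOSED
  event#10 t=20ms outcome=S: state=CLOSED
  event#11 t=21ms outcome=F: state=CLOSED
  event#12 t=23ms outcome=S: state=CLOSED
  event#13 t=25ms outcome=S: state=CLOSED
  event#14 t=29ms outcome=S: state=CLOSED
  event#15 t=32ms outcome=S: state=CLOSED
  event#16 t=35ms outcome=S: state=CLOSED

Answer: CCCCOOOOCCCCCCCC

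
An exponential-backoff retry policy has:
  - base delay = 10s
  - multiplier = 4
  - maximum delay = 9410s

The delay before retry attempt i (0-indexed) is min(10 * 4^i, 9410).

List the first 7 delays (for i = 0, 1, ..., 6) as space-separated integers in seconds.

Answer: 10 40 160 640 2560 9410 9410

Derivation:
Computing each delay:
  i=0: min(10*4^0, 9410) = 10
  i=1: min(10*4^1, 9410) = 40
  i=2: min(10*4^2, 9410) = 160
  i=3: min(10*4^3, 9410) = 640
  i=4: min(10*4^4, 9410) = 2560
  i=5: min(10*4^5, 9410) = 9410
  i=6: min(10*4^6, 9410) = 9410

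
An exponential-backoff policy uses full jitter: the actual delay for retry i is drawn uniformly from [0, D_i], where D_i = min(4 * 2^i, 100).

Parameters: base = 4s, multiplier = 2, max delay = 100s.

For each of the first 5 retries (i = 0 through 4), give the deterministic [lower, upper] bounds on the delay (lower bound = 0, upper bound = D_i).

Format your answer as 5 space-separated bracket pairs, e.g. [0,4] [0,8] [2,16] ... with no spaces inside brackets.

Answer: [0,4] [0,8] [0,16] [0,32] [0,64]

Derivation:
Computing bounds per retry:
  i=0: D_i=min(4*2^0,100)=4, bounds=[0,4]
  i=1: D_i=min(4*2^1,100)=8, bounds=[0,8]
  i=2: D_i=min(4*2^2,100)=16, bounds=[0,16]
  i=3: D_i=min(4*2^3,100)=32, bounds=[0,32]
  i=4: D_i=min(4*2^4,100)=64, bounds=[0,64]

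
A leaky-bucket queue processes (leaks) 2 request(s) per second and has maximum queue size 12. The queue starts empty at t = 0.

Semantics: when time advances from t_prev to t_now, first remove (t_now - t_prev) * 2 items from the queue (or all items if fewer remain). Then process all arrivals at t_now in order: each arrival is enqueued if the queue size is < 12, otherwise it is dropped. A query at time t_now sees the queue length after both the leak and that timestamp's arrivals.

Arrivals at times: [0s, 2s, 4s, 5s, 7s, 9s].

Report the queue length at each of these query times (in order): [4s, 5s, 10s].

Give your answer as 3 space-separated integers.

Answer: 1 1 0

Derivation:
Queue lengths at query times:
  query t=4s: backlog = 1
  query t=5s: backlog = 1
  query t=10s: backlog = 0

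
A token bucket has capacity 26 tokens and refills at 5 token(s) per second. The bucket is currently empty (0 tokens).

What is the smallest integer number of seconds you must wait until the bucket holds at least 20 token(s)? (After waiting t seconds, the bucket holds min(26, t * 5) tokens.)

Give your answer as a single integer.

Need t * 5 >= 20, so t >= 20/5.
Smallest integer t = ceil(20/5) = 4.

Answer: 4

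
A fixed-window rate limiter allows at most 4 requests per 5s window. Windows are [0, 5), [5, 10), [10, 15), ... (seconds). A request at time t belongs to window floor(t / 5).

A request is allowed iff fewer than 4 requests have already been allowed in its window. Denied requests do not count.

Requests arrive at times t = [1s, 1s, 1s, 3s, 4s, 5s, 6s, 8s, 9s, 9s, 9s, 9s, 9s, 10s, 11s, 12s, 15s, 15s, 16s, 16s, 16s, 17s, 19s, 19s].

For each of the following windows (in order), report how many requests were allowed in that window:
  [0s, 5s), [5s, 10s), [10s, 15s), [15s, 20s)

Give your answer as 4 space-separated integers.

Answer: 4 4 3 4

Derivation:
Processing requests:
  req#1 t=1s (window 0): ALLOW
  req#2 t=1s (window 0): ALLOW
  req#3 t=1s (window 0): ALLOW
  req#4 t=3s (window 0): ALLOW
  req#5 t=4s (window 0): DENY
  req#6 t=5s (window 1): ALLOW
  req#7 t=6s (window 1): ALLOW
  req#8 t=8s (window 1): ALLOW
  req#9 t=9s (window 1): ALLOW
  req#10 t=9s (window 1): DENY
  req#11 t=9s (window 1): DENY
  req#12 t=9s (window 1): DENY
  req#13 t=9s (window 1): DENY
  req#14 t=10s (window 2): ALLOW
  req#15 t=11s (window 2): ALLOW
  req#16 t=12s (window 2): ALLOW
  req#17 t=15s (window 3): ALLOW
  req#18 t=15s (window 3): ALLOW
  req#19 t=16s (window 3): ALLOW
  req#20 t=16s (window 3): ALLOW
  req#21 t=16s (window 3): DENY
  req#22 t=17s (window 3): DENY
  req#23 t=19s (window 3): DENY
  req#24 t=19s (window 3): DENY

Allowed counts by window: 4 4 3 4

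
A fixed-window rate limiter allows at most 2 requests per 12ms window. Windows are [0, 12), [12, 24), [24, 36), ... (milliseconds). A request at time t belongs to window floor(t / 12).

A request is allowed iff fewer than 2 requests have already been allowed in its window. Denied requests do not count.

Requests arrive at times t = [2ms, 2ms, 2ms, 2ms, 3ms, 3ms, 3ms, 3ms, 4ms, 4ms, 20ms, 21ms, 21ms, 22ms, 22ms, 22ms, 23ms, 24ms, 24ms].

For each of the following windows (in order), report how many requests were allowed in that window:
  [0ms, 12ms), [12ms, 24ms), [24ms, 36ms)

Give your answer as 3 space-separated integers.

Answer: 2 2 2

Derivation:
Processing requests:
  req#1 t=2ms (window 0): ALLOW
  req#2 t=2ms (window 0): ALLOW
  req#3 t=2ms (window 0): DENY
  req#4 t=2ms (window 0): DENY
  req#5 t=3ms (window 0): DENY
  req#6 t=3ms (window 0): DENY
  req#7 t=3ms (window 0): DENY
  req#8 t=3ms (window 0): DENY
  req#9 t=4ms (window 0): DENY
  req#10 t=4ms (window 0): DENY
  req#11 t=20ms (window 1): ALLOW
  req#12 t=21ms (window 1): ALLOW
  req#13 t=21ms (window 1): DENY
  req#14 t=22ms (window 1): DENY
  req#15 t=22ms (window 1): DENY
  req#16 t=22ms (window 1): DENY
  req#17 t=23ms (window 1): DENY
  req#18 t=24ms (window 2): ALLOW
  req#19 t=24ms (window 2): ALLOW

Allowed counts by window: 2 2 2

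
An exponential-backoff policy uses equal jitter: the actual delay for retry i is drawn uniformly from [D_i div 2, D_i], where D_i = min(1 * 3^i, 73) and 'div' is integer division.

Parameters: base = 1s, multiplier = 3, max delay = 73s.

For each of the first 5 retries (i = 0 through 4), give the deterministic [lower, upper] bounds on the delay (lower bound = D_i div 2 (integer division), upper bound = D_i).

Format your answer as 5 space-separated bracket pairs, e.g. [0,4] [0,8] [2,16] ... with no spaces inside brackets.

Answer: [0,1] [1,3] [4,9] [13,27] [36,73]

Derivation:
Computing bounds per retry:
  i=0: D_i=min(1*3^0,73)=1, bounds=[0,1]
  i=1: D_i=min(1*3^1,73)=3, bounds=[1,3]
  i=2: D_i=min(1*3^2,73)=9, bounds=[4,9]
  i=3: D_i=min(1*3^3,73)=27, bounds=[13,27]
  i=4: D_i=min(1*3^4,73)=73, bounds=[36,73]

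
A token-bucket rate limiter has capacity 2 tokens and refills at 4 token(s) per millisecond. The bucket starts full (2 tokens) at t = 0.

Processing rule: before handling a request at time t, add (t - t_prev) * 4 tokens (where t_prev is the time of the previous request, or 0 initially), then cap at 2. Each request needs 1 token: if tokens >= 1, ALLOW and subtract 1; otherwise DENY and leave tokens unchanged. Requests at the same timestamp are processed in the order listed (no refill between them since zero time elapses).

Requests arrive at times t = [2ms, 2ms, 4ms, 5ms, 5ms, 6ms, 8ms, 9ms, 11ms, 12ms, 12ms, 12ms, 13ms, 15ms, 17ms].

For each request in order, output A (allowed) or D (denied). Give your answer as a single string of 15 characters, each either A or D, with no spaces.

Simulating step by step:
  req#1 t=2ms: ALLOW
  req#2 t=2ms: ALLOW
  req#3 t=4ms: ALLOW
  req#4 t=5ms: ALLOW
  req#5 t=5ms: ALLOW
  req#6 t=6ms: ALLOW
  req#7 t=8ms: ALLOW
  req#8 t=9ms: ALLOW
  req#9 t=11ms: ALLOW
  req#10 t=12ms: ALLOW
  req#11 t=12ms: ALLOW
  req#12 t=12ms: DENY
  req#13 t=13ms: ALLOW
  req#14 t=15ms: ALLOW
  req#15 t=17ms: ALLOW

Answer: AAAAAAAAAAADAAA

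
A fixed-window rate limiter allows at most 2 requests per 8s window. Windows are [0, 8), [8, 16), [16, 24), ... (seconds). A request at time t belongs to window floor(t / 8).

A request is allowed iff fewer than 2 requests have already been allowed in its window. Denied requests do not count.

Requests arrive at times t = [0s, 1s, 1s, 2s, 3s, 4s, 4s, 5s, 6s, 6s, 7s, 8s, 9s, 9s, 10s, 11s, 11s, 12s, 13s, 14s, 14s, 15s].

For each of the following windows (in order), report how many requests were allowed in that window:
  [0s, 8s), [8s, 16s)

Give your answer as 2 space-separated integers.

Answer: 2 2

Derivation:
Processing requests:
  req#1 t=0s (window 0): ALLOW
  req#2 t=1s (window 0): ALLOW
  req#3 t=1s (window 0): DENY
  req#4 t=2s (window 0): DENY
  req#5 t=3s (window 0): DENY
  req#6 t=4s (window 0): DENY
  req#7 t=4s (window 0): DENY
  req#8 t=5s (window 0): DENY
  req#9 t=6s (window 0): DENY
  req#10 t=6s (window 0): DENY
  req#11 t=7s (window 0): DENY
  req#12 t=8s (window 1): ALLOW
  req#13 t=9s (window 1): ALLOW
  req#14 t=9s (window 1): DENY
  req#15 t=10s (window 1): DENY
  req#16 t=11s (window 1): DENY
  req#17 t=11s (window 1): DENY
  req#18 t=12s (window 1): DENY
  req#19 t=13s (window 1): DENY
  req#20 t=14s (window 1): DENY
  req#21 t=14s (window 1): DENY
  req#22 t=15s (window 1): DENY

Allowed counts by window: 2 2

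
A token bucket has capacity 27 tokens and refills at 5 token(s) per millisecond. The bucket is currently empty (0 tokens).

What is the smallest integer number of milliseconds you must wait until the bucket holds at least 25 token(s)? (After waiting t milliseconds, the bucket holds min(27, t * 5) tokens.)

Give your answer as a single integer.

Answer: 5

Derivation:
Need t * 5 >= 25, so t >= 25/5.
Smallest integer t = ceil(25/5) = 5.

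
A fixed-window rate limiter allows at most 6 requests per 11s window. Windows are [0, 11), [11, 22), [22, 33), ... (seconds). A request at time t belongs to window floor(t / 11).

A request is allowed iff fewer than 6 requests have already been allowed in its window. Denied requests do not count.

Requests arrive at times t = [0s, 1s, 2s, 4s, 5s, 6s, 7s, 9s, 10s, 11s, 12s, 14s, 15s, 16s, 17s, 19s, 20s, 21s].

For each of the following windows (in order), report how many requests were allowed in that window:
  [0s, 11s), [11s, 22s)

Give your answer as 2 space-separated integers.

Answer: 6 6

Derivation:
Processing requests:
  req#1 t=0s (window 0): ALLOW
  req#2 t=1s (window 0): ALLOW
  req#3 t=2s (window 0): ALLOW
  req#4 t=4s (window 0): ALLOW
  req#5 t=5s (window 0): ALLOW
  req#6 t=6s (window 0): ALLOW
  req#7 t=7s (window 0): DENY
  req#8 t=9s (window 0): DENY
  req#9 t=10s (window 0): DENY
  req#10 t=11s (window 1): ALLOW
  req#11 t=12s (window 1): ALLOW
  req#12 t=14s (window 1): ALLOW
  req#13 t=15s (window 1): ALLOW
  req#14 t=16s (window 1): ALLOW
  req#15 t=17s (window 1): ALLOW
  req#16 t=19s (window 1): DENY
  req#17 t=20s (window 1): DENY
  req#18 t=21s (window 1): DENY

Allowed counts by window: 6 6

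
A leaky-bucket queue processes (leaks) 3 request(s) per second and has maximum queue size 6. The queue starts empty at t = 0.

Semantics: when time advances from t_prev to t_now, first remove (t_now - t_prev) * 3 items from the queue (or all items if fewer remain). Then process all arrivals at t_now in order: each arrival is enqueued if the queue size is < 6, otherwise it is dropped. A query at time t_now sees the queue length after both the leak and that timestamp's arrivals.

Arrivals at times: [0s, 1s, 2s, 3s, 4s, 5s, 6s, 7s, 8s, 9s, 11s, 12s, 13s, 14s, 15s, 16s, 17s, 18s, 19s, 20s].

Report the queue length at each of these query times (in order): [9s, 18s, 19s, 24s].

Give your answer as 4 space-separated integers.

Answer: 1 1 1 0

Derivation:
Queue lengths at query times:
  query t=9s: backlog = 1
  query t=18s: backlog = 1
  query t=19s: backlog = 1
  query t=24s: backlog = 0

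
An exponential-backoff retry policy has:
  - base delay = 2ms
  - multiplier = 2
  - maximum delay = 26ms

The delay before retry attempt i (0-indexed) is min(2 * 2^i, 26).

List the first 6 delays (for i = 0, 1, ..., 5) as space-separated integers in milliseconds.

Computing each delay:
  i=0: min(2*2^0, 26) = 2
  i=1: min(2*2^1, 26) = 4
  i=2: min(2*2^2, 26) = 8
  i=3: min(2*2^3, 26) = 16
  i=4: min(2*2^4, 26) = 26
  i=5: min(2*2^5, 26) = 26

Answer: 2 4 8 16 26 26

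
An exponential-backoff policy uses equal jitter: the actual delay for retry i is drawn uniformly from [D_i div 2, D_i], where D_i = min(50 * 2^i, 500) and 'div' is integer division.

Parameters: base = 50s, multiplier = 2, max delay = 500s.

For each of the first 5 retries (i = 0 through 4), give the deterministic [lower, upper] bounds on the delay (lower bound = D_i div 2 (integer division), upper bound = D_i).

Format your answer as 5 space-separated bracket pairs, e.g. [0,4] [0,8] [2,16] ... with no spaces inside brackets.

Computing bounds per retry:
  i=0: D_i=min(50*2^0,500)=50, bounds=[25,50]
  i=1: D_i=min(50*2^1,500)=100, bounds=[50,100]
  i=2: D_i=min(50*2^2,500)=200, bounds=[100,200]
  i=3: D_i=min(50*2^3,500)=400, bounds=[200,400]
  i=4: D_i=min(50*2^4,500)=500, bounds=[250,500]

Answer: [25,50] [50,100] [100,200] [200,400] [250,500]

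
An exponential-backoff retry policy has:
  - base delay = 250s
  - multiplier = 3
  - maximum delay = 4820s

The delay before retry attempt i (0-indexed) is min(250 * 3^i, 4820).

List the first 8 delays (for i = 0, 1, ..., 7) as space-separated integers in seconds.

Answer: 250 750 2250 4820 4820 4820 4820 4820

Derivation:
Computing each delay:
  i=0: min(250*3^0, 4820) = 250
  i=1: min(250*3^1, 4820) = 750
  i=2: min(250*3^2, 4820) = 2250
  i=3: min(250*3^3, 4820) = 4820
  i=4: min(250*3^4, 4820) = 4820
  i=5: min(250*3^5, 4820) = 4820
  i=6: min(250*3^6, 4820) = 4820
  i=7: min(250*3^7, 4820) = 4820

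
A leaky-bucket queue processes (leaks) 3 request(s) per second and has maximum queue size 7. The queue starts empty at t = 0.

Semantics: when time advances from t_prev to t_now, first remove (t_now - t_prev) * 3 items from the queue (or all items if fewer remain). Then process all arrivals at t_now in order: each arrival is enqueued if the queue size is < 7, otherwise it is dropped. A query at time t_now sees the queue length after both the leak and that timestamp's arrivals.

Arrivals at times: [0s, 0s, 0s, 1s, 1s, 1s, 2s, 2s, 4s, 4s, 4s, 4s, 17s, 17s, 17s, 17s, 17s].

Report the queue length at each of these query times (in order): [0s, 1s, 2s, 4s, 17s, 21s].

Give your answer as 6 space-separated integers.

Answer: 3 3 2 4 5 0

Derivation:
Queue lengths at query times:
  query t=0s: backlog = 3
  query t=1s: backlog = 3
  query t=2s: backlog = 2
  query t=4s: backlog = 4
  query t=17s: backlog = 5
  query t=21s: backlog = 0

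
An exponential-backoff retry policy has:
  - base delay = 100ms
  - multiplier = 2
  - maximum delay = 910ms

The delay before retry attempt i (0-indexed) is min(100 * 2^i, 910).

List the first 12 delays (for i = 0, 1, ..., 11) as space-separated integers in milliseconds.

Answer: 100 200 400 800 910 910 910 910 910 910 910 910

Derivation:
Computing each delay:
  i=0: min(100*2^0, 910) = 100
  i=1: min(100*2^1, 910) = 200
  i=2: min(100*2^2, 910) = 400
  i=3: min(100*2^3, 910) = 800
  i=4: min(100*2^4, 910) = 910
  i=5: min(100*2^5, 910) = 910
  i=6: min(100*2^6, 910) = 910
  i=7: min(100*2^7, 910) = 910
  i=8: min(100*2^8, 910) = 910
  i=9: min(100*2^9, 910) = 910
  i=10: min(100*2^10, 910) = 910
  i=11: min(100*2^11, 910) = 910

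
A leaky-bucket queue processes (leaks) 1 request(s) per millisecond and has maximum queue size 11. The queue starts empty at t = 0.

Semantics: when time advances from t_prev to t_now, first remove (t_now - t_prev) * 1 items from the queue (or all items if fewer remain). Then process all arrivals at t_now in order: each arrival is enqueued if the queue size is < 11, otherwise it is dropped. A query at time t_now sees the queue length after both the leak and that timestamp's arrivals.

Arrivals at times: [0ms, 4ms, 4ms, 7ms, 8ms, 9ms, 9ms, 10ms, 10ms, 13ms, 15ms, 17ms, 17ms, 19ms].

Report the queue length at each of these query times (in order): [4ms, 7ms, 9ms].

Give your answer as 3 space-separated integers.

Answer: 2 1 2

Derivation:
Queue lengths at query times:
  query t=4ms: backlog = 2
  query t=7ms: backlog = 1
  query t=9ms: backlog = 2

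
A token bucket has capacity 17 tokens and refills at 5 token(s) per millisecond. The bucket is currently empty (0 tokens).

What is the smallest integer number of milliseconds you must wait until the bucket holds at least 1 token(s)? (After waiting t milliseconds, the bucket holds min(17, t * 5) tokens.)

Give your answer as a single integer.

Answer: 1

Derivation:
Need t * 5 >= 1, so t >= 1/5.
Smallest integer t = ceil(1/5) = 1.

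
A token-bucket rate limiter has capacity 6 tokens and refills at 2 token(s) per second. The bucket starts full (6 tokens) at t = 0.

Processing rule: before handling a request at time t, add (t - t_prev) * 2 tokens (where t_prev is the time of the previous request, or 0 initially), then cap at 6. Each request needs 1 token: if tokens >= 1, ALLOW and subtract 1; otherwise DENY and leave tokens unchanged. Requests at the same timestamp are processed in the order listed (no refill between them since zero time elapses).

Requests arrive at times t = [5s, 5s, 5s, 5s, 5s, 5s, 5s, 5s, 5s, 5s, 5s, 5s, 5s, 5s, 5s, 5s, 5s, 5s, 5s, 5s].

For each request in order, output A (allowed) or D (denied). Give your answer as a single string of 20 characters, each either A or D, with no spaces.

Answer: AAAAAADDDDDDDDDDDDDD

Derivation:
Simulating step by step:
  req#1 t=5s: ALLOW
  req#2 t=5s: ALLOW
  req#3 t=5s: ALLOW
  req#4 t=5s: ALLOW
  req#5 t=5s: ALLOW
  req#6 t=5s: ALLOW
  req#7 t=5s: DENY
  req#8 t=5s: DENY
  req#9 t=5s: DENY
  req#10 t=5s: DENY
  req#11 t=5s: DENY
  req#12 t=5s: DENY
  req#13 t=5s: DENY
  req#14 t=5s: DENY
  req#15 t=5s: DENY
  req#16 t=5s: DENY
  req#17 t=5s: DENY
  req#18 t=5s: DENY
  req#19 t=5s: DENY
  req#20 t=5s: DENY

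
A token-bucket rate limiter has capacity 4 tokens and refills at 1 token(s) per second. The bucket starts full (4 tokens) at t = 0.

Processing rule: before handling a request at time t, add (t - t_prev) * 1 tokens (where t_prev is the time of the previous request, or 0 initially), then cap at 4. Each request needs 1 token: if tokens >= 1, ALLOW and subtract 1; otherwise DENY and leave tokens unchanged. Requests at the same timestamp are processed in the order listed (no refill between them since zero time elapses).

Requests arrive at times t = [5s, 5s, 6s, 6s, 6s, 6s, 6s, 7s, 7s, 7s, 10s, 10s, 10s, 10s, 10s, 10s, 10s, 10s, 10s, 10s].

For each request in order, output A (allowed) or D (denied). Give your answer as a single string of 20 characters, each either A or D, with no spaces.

Simulating step by step:
  req#1 t=5s: ALLOW
  req#2 t=5s: ALLOW
  req#3 t=6s: ALLOW
  req#4 t=6s: ALLOW
  req#5 t=6s: ALLOW
  req#6 t=6s: DENY
  req#7 t=6s: DENY
  req#8 t=7s: ALLOW
  req#9 t=7s: DENY
  req#10 t=7s: DENY
  req#11 t=10s: ALLOW
  req#12 t=10s: ALLOW
  req#13 t=10s: ALLOW
  req#14 t=10s: DENY
  req#15 t=10s: DENY
  req#16 t=10s: DENY
  req#17 t=10s: DENY
  req#18 t=10s: DENY
  req#19 t=10s: DENY
  req#20 t=10s: DENY

Answer: AAAAADDADDAAADDDDDDD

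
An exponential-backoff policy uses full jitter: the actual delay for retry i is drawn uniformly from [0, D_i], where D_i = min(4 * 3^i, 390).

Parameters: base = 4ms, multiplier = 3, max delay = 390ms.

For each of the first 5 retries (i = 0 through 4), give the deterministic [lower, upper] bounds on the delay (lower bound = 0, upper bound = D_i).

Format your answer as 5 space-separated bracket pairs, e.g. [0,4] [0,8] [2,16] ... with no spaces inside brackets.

Computing bounds per retry:
  i=0: D_i=min(4*3^0,390)=4, bounds=[0,4]
  i=1: D_i=min(4*3^1,390)=12, bounds=[0,12]
  i=2: D_i=min(4*3^2,390)=36, bounds=[0,36]
  i=3: D_i=min(4*3^3,390)=108, bounds=[0,108]
  i=4: D_i=min(4*3^4,390)=324, bounds=[0,324]

Answer: [0,4] [0,12] [0,36] [0,108] [0,324]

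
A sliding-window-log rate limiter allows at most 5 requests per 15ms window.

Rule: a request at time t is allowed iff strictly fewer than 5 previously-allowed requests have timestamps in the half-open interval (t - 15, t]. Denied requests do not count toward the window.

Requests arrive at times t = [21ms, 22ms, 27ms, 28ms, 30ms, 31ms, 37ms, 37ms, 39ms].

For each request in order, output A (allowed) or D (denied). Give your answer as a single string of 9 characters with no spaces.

Tracking allowed requests in the window:
  req#1 t=21ms: ALLOW
  req#2 t=22ms: ALLOW
  req#3 t=27ms: ALLOW
  req#4 t=28ms: ALLOW
  req#5 t=30ms: ALLOW
  req#6 t=31ms: DENY
  req#7 t=37ms: ALLOW
  req#8 t=37ms: ALLOW
  req#9 t=39ms: DENY

Answer: AAAAADAAD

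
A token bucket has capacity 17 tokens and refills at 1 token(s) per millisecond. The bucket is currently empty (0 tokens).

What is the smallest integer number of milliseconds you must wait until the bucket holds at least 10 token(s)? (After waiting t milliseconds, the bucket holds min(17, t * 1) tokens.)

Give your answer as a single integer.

Answer: 10

Derivation:
Need t * 1 >= 10, so t >= 10/1.
Smallest integer t = ceil(10/1) = 10.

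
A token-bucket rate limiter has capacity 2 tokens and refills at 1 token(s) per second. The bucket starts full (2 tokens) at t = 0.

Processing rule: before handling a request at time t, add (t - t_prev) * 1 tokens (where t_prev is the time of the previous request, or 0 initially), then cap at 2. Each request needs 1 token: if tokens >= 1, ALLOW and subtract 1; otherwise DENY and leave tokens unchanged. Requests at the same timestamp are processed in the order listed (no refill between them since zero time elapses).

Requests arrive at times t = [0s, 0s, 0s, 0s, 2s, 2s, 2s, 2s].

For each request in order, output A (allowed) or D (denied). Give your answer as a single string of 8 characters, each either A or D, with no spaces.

Simulating step by step:
  req#1 t=0s: ALLOW
  req#2 t=0s: ALLOW
  req#3 t=0s: DENY
  req#4 t=0s: DENY
  req#5 t=2s: ALLOW
  req#6 t=2s: ALLOW
  req#7 t=2s: DENY
  req#8 t=2s: DENY

Answer: AADDAADD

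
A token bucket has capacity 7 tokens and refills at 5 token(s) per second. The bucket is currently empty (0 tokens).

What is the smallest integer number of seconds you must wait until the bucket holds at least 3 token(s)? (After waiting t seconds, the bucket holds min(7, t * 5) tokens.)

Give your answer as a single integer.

Answer: 1

Derivation:
Need t * 5 >= 3, so t >= 3/5.
Smallest integer t = ceil(3/5) = 1.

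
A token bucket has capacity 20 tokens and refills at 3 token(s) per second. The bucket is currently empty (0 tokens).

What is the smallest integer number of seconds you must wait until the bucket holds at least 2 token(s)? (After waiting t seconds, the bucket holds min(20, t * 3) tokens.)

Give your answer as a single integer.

Answer: 1

Derivation:
Need t * 3 >= 2, so t >= 2/3.
Smallest integer t = ceil(2/3) = 1.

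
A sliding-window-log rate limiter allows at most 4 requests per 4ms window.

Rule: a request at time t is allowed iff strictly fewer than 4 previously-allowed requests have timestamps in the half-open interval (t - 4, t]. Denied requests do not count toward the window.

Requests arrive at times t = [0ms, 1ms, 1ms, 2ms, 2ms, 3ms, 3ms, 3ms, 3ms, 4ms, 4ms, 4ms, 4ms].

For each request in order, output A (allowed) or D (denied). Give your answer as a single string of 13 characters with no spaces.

Tracking allowed requests in the window:
  req#1 t=0ms: ALLOW
  req#2 t=1ms: ALLOW
  req#3 t=1ms: ALLOW
  req#4 t=2ms: ALLOW
  req#5 t=2ms: DENY
  req#6 t=3ms: DENY
  req#7 t=3ms: DENY
  req#8 t=3ms: DENY
  req#9 t=3ms: DENY
  req#10 t=4ms: ALLOW
  req#11 t=4ms: DENY
  req#12 t=4ms: DENY
  req#13 t=4ms: DENY

Answer: AAAADDDDDADDD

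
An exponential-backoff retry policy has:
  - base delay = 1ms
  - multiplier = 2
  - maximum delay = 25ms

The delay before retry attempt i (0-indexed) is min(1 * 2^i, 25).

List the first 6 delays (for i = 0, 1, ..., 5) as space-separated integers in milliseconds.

Computing each delay:
  i=0: min(1*2^0, 25) = 1
  i=1: min(1*2^1, 25) = 2
  i=2: min(1*2^2, 25) = 4
  i=3: min(1*2^3, 25) = 8
  i=4: min(1*2^4, 25) = 16
  i=5: min(1*2^5, 25) = 25

Answer: 1 2 4 8 16 25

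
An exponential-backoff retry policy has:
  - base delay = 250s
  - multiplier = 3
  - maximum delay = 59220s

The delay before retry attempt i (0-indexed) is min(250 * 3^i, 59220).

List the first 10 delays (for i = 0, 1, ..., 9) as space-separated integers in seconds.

Answer: 250 750 2250 6750 20250 59220 59220 59220 59220 59220

Derivation:
Computing each delay:
  i=0: min(250*3^0, 59220) = 250
  i=1: min(250*3^1, 59220) = 750
  i=2: min(250*3^2, 59220) = 2250
  i=3: min(250*3^3, 59220) = 6750
  i=4: min(250*3^4, 59220) = 20250
  i=5: min(250*3^5, 59220) = 59220
  i=6: min(250*3^6, 59220) = 59220
  i=7: min(250*3^7, 59220) = 59220
  i=8: min(250*3^8, 59220) = 59220
  i=9: min(250*3^9, 59220) = 59220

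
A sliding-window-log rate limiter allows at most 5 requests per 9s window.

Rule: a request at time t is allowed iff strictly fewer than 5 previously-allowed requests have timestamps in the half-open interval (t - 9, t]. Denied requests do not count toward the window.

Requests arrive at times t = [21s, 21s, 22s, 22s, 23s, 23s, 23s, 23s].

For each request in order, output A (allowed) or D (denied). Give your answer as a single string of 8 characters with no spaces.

Answer: AAAAADDD

Derivation:
Tracking allowed requests in the window:
  req#1 t=21s: ALLOW
  req#2 t=21s: ALLOW
  req#3 t=22s: ALLOW
  req#4 t=22s: ALLOW
  req#5 t=23s: ALLOW
  req#6 t=23s: DENY
  req#7 t=23s: DENY
  req#8 t=23s: DENY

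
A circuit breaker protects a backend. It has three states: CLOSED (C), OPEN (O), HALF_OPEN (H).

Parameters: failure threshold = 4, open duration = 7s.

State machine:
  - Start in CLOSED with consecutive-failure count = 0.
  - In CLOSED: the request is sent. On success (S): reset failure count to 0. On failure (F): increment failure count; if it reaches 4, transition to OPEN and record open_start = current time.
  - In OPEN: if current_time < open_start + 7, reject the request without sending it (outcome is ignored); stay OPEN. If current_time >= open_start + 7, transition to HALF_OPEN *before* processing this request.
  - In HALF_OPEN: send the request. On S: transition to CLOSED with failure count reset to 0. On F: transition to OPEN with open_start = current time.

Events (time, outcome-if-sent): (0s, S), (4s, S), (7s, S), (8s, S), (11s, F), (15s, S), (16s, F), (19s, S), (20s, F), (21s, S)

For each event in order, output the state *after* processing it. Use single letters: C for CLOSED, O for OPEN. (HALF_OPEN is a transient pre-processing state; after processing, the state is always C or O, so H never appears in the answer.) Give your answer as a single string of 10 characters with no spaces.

State after each event:
  event#1 t=0s outcome=S: state=CLOSED
  event#2 t=4s outcome=S: state=CLOSED
  event#3 t=7s outcome=S: state=CLOSED
  event#4 t=8s outcome=S: state=CLOSED
  event#5 t=11s outcome=F: state=CLOSED
  event#6 t=15s outcome=S: state=CLOSED
  event#7 t=16s outcome=F: state=CLOSED
  event#8 t=19s outcome=S: state=CLOSED
  event#9 t=20s outcome=F: state=CLOSED
  event#10 t=21s outcome=S: state=CLOSED

Answer: CCCCCCCCCC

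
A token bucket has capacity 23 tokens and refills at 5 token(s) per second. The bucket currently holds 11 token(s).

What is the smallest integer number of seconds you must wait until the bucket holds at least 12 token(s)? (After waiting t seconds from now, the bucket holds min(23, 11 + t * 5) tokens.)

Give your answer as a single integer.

Need 11 + t * 5 >= 12, so t >= 1/5.
Smallest integer t = ceil(1/5) = 1.

Answer: 1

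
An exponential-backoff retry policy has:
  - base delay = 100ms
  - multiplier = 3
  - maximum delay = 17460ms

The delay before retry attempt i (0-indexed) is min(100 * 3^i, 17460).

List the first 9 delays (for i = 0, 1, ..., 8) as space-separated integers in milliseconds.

Answer: 100 300 900 2700 8100 17460 17460 17460 17460

Derivation:
Computing each delay:
  i=0: min(100*3^0, 17460) = 100
  i=1: min(100*3^1, 17460) = 300
  i=2: min(100*3^2, 17460) = 900
  i=3: min(100*3^3, 17460) = 2700
  i=4: min(100*3^4, 17460) = 8100
  i=5: min(100*3^5, 17460) = 17460
  i=6: min(100*3^6, 17460) = 17460
  i=7: min(100*3^7, 17460) = 17460
  i=8: min(100*3^8, 17460) = 17460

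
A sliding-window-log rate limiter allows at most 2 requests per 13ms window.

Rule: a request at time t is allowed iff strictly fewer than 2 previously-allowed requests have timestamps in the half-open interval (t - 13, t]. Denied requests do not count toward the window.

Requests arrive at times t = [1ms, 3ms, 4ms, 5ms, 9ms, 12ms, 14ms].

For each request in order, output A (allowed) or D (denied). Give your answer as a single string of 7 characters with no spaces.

Tracking allowed requests in the window:
  req#1 t=1ms: ALLOW
  req#2 t=3ms: ALLOW
  req#3 t=4ms: DENY
  req#4 t=5ms: DENY
  req#5 t=9ms: DENY
  req#6 t=12ms: DENY
  req#7 t=14ms: ALLOW

Answer: AADDDDA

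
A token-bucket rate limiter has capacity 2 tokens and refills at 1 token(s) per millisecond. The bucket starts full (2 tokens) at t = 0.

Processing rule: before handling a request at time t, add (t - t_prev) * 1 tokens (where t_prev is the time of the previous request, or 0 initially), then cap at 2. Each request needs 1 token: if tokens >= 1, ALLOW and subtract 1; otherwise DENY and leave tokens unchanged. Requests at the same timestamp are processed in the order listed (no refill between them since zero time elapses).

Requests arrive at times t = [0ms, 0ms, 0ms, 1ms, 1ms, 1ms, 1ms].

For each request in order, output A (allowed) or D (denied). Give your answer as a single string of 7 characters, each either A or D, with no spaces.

Simulating step by step:
  req#1 t=0ms: ALLOW
  req#2 t=0ms: ALLOW
  req#3 t=0ms: DENY
  req#4 t=1ms: ALLOW
  req#5 t=1ms: DENY
  req#6 t=1ms: DENY
  req#7 t=1ms: DENY

Answer: AADADDD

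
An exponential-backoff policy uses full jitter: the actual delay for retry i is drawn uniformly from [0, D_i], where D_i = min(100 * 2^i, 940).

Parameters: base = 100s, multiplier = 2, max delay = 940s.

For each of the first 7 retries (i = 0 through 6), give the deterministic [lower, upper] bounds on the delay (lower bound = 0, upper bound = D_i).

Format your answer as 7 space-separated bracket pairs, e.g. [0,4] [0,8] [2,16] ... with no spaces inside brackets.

Computing bounds per retry:
  i=0: D_i=min(100*2^0,940)=100, bounds=[0,100]
  i=1: D_i=min(100*2^1,940)=200, bounds=[0,200]
  i=2: D_i=min(100*2^2,940)=400, bounds=[0,400]
  i=3: D_i=min(100*2^3,940)=800, bounds=[0,800]
  i=4: D_i=min(100*2^4,940)=940, bounds=[0,940]
  i=5: D_i=min(100*2^5,940)=940, bounds=[0,940]
  i=6: D_i=min(100*2^6,940)=940, bounds=[0,940]

Answer: [0,100] [0,200] [0,400] [0,800] [0,940] [0,940] [0,940]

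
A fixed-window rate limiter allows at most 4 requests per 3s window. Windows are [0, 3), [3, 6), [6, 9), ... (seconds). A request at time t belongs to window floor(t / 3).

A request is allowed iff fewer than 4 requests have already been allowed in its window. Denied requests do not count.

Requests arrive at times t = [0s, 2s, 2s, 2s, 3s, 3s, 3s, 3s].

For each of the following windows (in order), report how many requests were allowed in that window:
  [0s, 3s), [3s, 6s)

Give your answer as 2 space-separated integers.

Processing requests:
  req#1 t=0s (window 0): ALLOW
  req#2 t=2s (window 0): ALLOW
  req#3 t=2s (window 0): ALLOW
  req#4 t=2s (window 0): ALLOW
  req#5 t=3s (window 1): ALLOW
  req#6 t=3s (window 1): ALLOW
  req#7 t=3s (window 1): ALLOW
  req#8 t=3s (window 1): ALLOW

Allowed counts by window: 4 4

Answer: 4 4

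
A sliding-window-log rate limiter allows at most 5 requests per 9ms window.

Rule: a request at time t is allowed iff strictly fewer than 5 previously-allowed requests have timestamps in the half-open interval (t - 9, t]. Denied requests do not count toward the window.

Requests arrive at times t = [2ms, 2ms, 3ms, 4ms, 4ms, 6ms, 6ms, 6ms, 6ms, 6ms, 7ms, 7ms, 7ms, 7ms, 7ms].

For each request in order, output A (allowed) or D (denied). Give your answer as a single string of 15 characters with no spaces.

Answer: AAAAADDDDDDDDDD

Derivation:
Tracking allowed requests in the window:
  req#1 t=2ms: ALLOW
  req#2 t=2ms: ALLOW
  req#3 t=3ms: ALLOW
  req#4 t=4ms: ALLOW
  req#5 t=4ms: ALLOW
  req#6 t=6ms: DENY
  req#7 t=6ms: DENY
  req#8 t=6ms: DENY
  req#9 t=6ms: DENY
  req#10 t=6ms: DENY
  req#11 t=7ms: DENY
  req#12 t=7ms: DENY
  req#13 t=7ms: DENY
  req#14 t=7ms: DENY
  req#15 t=7ms: DENY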